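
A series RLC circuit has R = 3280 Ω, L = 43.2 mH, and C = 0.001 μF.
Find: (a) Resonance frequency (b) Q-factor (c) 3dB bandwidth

Step 1 — Resonance: ω₀ = 1/√(LC) = 1/√(0.0432·1e-09) = 1.521e+05 rad/s.
Step 2 — f₀ = ω₀/(2π) = 2.421e+04 Hz.
Step 3 — Series Q: Q = ω₀L/R = 1.521e+05·0.0432/3280 = 2.004.
Step 4 — Bandwidth: Δω = ω₀/Q = 7.593e+04 rad/s; BW = Δω/(2π) = 1.208e+04 Hz.

(a) f₀ = 2.421e+04 Hz  (b) Q = 2.004  (c) BW = 1.208e+04 Hz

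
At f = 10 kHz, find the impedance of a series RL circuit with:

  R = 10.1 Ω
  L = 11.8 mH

Step 1 — Angular frequency: ω = 2π·f = 2π·1e+04 = 6.283e+04 rad/s.
Step 2 — Component impedances:
  R: Z = R = 10.1 Ω
  L: Z = jωL = j·6.283e+04·0.0118 = 0 + j741.4 Ω
Step 3 — Series combination: Z_total = R + L = 10.1 + j741.4 Ω = 741.5∠89.2° Ω.

Z = 10.1 + j741.4 Ω = 741.5∠89.2° Ω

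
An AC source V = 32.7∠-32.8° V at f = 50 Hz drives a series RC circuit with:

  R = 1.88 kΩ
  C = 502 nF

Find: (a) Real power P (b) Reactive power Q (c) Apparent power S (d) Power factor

Step 1 — Angular frequency: ω = 2π·f = 2π·50 = 314.2 rad/s.
Step 2 — Component impedances:
  R: Z = R = 1880 Ω
  C: Z = 1/(jωC) = -j/(ω·C) = 0 - j6341 Ω
Step 3 — Series combination: Z_total = R + C = 1880 - j6341 Ω = 6614∠-73.5° Ω.
Step 4 — Source phasor: V = 32.7∠-32.8° V = 27.49 - j17.71 V.
Step 5 — Current: I = V / Z = 0.003749 + j0.003223 A = 0.004944∠40.7° A.
Step 6 — Complex power: S = V·I* = 0.04596 - j0.155 VA.
Step 7 — Real power: P = Re(S) = 0.04596 W.
Step 8 — Reactive power: Q = Im(S) = -0.155 VAR.
Step 9 — Apparent power: |S| = 0.1617 VA.
Step 10 — Power factor: PF = P/|S| = 0.2843 (leading).

(a) P = 0.04596 W  (b) Q = -0.155 VAR  (c) S = 0.1617 VA  (d) PF = 0.2843 (leading)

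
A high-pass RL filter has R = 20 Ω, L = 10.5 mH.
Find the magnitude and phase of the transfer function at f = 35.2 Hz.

Step 1 — Angular frequency: ω = 2π·35.2 = 221.2 rad/s.
Step 2 — Transfer function: H(jω) = jωL/(R + jωL).
Step 3 — Numerator jωL = j·2.322; denominator R + jωL = 20 + j2.322.
Step 4 — H = 0.0133 + j0.1146.
Step 5 — Magnitude: |H| = 0.1153 (-18.8 dB); phase: φ = 83.4°.

|H| = 0.1153 (-18.8 dB), φ = 83.4°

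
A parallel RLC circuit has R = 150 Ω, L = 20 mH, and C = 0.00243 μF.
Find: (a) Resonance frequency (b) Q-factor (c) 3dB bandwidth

Step 1 — Resonance: ω₀ = 1/√(LC) = 1/√(0.02·2.43e-09) = 1.434e+05 rad/s.
Step 2 — f₀ = ω₀/(2π) = 2.283e+04 Hz.
Step 3 — Parallel Q: Q = R/(ω₀L) = 150/(1.434e+05·0.02) = 0.05229.
Step 4 — Bandwidth: Δω = ω₀/Q = 2.743e+06 rad/s; BW = Δω/(2π) = 4.366e+05 Hz.

(a) f₀ = 2.283e+04 Hz  (b) Q = 0.05229  (c) BW = 4.366e+05 Hz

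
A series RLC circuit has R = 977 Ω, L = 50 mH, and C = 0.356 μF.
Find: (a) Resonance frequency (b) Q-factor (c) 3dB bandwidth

Step 1 — Resonance condition Im(Z)=0 gives ω₀ = 1/√(LC).
Step 2 — ω₀ = 1/√(0.05·3.56e-07) = 7495 rad/s.
Step 3 — f₀ = ω₀/(2π) = 1193 Hz.
Step 4 — Series Q: Q = ω₀L/R = 7495·0.05/977 = 0.3836.
Step 5 — 3dB bandwidth: Δω = ω₀/Q = 1.954e+04 rad/s; BW = Δω/(2π) = 3110 Hz.

(a) f₀ = 1193 Hz  (b) Q = 0.3836  (c) BW = 3110 Hz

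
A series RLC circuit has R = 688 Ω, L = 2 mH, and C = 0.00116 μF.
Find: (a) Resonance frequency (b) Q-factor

Step 1 — Resonance condition Im(Z)=0 gives ω₀ = 1/√(LC).
Step 2 — ω₀ = 1/√(0.002·1.16e-09) = 6.565e+05 rad/s.
Step 3 — f₀ = ω₀/(2π) = 1.045e+05 Hz.
Step 4 — Series Q: Q = ω₀L/R = 6.565e+05·0.002/688 = 1.909.

(a) f₀ = 1.045e+05 Hz  (b) Q = 1.909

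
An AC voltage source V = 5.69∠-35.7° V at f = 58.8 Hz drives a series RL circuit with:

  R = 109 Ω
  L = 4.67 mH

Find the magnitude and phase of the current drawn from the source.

Step 1 — Angular frequency: ω = 2π·f = 2π·58.8 = 369.5 rad/s.
Step 2 — Component impedances:
  R: Z = R = 109 Ω
  L: Z = jωL = j·369.5·0.00467 = 0 + j1.725 Ω
Step 3 — Series combination: Z_total = R + L = 109 + j1.725 Ω = 109∠0.9° Ω.
Step 4 — Source phasor: V = 5.69∠-35.7° V = 4.621 - j3.32 V.
Step 5 — Ohm's law: I = V / Z_total = (4.621 - j3.32) / (109 + j1.725) = 0.0419 - j0.03113 A.
Step 6 — Convert to polar: |I| = 0.0522 A, ∠I = -36.6°.

I = 0.0522∠-36.6° A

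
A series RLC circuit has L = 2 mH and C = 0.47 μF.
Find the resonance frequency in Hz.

Step 1 — Resonance condition Im(Z)=0 gives ω₀ = 1/√(LC).
Step 2 — ω₀ = 1/√(0.002·4.7e-07) = 3.262e+04 rad/s.
Step 3 — f₀ = ω₀/(2π) = 5191 Hz.

f₀ = 5191 Hz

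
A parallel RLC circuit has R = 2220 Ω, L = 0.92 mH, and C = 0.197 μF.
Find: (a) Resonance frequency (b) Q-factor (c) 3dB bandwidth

Step 1 — Resonance: ω₀ = 1/√(LC) = 1/√(0.00092·1.97e-07) = 7.428e+04 rad/s.
Step 2 — f₀ = ω₀/(2π) = 1.182e+04 Hz.
Step 3 — Parallel Q: Q = R/(ω₀L) = 2220/(7.428e+04·0.00092) = 32.49.
Step 4 — Bandwidth: Δω = ω₀/Q = 2287 rad/s; BW = Δω/(2π) = 363.9 Hz.

(a) f₀ = 1.182e+04 Hz  (b) Q = 32.49  (c) BW = 363.9 Hz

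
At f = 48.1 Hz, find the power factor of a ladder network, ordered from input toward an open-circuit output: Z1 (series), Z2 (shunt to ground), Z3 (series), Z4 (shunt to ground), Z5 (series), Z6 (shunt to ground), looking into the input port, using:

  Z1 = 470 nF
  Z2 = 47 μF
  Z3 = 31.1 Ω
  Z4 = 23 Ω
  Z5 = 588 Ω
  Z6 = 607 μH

Step 1 — Angular frequency: ω = 2π·f = 2π·48.1 = 302.2 rad/s.
Step 2 — Component impedances:
  Z1: Z = 1/(jωC) = -j/(ω·C) = 0 - j7040 Ω
  Z2: Z = 1/(jωC) = -j/(ω·C) = 0 - j70.4 Ω
  Z3: Z = R = 31.1 Ω
  Z4: Z = R = 23 Ω
  Z5: Z = R = 588 Ω
  Z6: Z = jωL = j·302.2·0.000607 = 0 + j0.1834 Ω
Step 3 — Ladder network (open output): work backward from the far end, alternating series and parallel combinations. Z_in = 33.87 - j7066 Ω = 7066∠-89.7° Ω.
Step 4 — Power factor: PF = cos(φ) = Re(Z)/|Z| = 33.87/7066 = 0.004793.
Step 5 — Type: Im(Z) = -7066 ⇒ leading (phase φ = -89.7°).

PF = 0.004793 (leading, φ = -89.7°)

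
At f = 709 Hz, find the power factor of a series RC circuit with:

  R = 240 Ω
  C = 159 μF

Step 1 — Angular frequency: ω = 2π·f = 2π·709 = 4455 rad/s.
Step 2 — Component impedances:
  R: Z = R = 240 Ω
  C: Z = 1/(jωC) = -j/(ω·C) = 0 - j1.412 Ω
Step 3 — Series combination: Z_total = R + C = 240 - j1.412 Ω = 240∠-0.3° Ω.
Step 4 — Power factor: PF = cos(φ) = Re(Z)/|Z| = 240/240 = 1.
Step 5 — Type: Im(Z) = -1.412 ⇒ leading (phase φ = -0.3°).

PF = 1 (leading, φ = -0.3°)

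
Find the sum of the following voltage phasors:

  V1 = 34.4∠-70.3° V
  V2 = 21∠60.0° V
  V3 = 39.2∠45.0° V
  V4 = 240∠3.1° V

Step 1 — Convert each phasor to rectangular form:
  V1 = 34.4·(cos(-70.3°) + j·sin(-70.3°)) = 11.6 - j32.39 V
  V2 = 21·(cos(60.0°) + j·sin(60.0°)) = 10.5 + j18.19 V
  V3 = 39.2·(cos(45.0°) + j·sin(45.0°)) = 27.72 + j27.72 V
  V4 = 240·(cos(3.1°) + j·sin(3.1°)) = 239.6 + j12.98 V
Step 2 — Sum components: V_total = 289.5 + j26.5 V.
Step 3 — Convert to polar: |V_total| = 290.7 V, ∠V_total = 5.2°.

V_total = 290.7∠5.2° V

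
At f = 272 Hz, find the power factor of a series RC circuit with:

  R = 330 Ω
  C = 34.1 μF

Step 1 — Angular frequency: ω = 2π·f = 2π·272 = 1709 rad/s.
Step 2 — Component impedances:
  R: Z = R = 330 Ω
  C: Z = 1/(jωC) = -j/(ω·C) = 0 - j17.16 Ω
Step 3 — Series combination: Z_total = R + C = 330 - j17.16 Ω = 330.4∠-3.0° Ω.
Step 4 — Power factor: PF = cos(φ) = Re(Z)/|Z| = 330/330.446 = 0.9987.
Step 5 — Type: Im(Z) = -17.16 ⇒ leading (phase φ = -3.0°).

PF = 0.9987 (leading, φ = -3.0°)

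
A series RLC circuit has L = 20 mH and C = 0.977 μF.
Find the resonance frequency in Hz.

Step 1 — Resonance condition Im(Z)=0 gives ω₀ = 1/√(LC).
Step 2 — ω₀ = 1/√(0.02·9.77e-07) = 7154 rad/s.
Step 3 — f₀ = ω₀/(2π) = 1139 Hz.

f₀ = 1139 Hz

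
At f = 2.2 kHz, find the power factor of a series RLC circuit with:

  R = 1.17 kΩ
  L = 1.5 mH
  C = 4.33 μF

Step 1 — Angular frequency: ω = 2π·f = 2π·2200 = 1.382e+04 rad/s.
Step 2 — Component impedances:
  R: Z = R = 1170 Ω
  L: Z = jωL = j·1.382e+04·0.0015 = 0 + j20.73 Ω
  C: Z = 1/(jωC) = -j/(ω·C) = 0 - j16.71 Ω
Step 3 — Series combination: Z_total = R + L + C = 1170 + j4.027 Ω = 1170∠0.2° Ω.
Step 4 — Power factor: PF = cos(φ) = Re(Z)/|Z| = 1170/1170 = 1.
Step 5 — Type: Im(Z) = 4.027 ⇒ lagging (phase φ = 0.2°).

PF = 1 (lagging, φ = 0.2°)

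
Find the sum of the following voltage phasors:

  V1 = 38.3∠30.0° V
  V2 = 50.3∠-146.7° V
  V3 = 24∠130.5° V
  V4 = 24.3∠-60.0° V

Step 1 — Convert each phasor to rectangular form:
  V1 = 38.3·(cos(30.0°) + j·sin(30.0°)) = 33.17 + j19.15 V
  V2 = 50.3·(cos(-146.7°) + j·sin(-146.7°)) = -42.04 - j27.62 V
  V3 = 24·(cos(130.5°) + j·sin(130.5°)) = -15.59 + j18.25 V
  V4 = 24.3·(cos(-60.0°) + j·sin(-60.0°)) = 12.15 - j21.04 V
Step 2 — Sum components: V_total = -12.31 - j11.26 V.
Step 3 — Convert to polar: |V_total| = 16.68 V, ∠V_total = -137.5°.

V_total = 16.68∠-137.5° V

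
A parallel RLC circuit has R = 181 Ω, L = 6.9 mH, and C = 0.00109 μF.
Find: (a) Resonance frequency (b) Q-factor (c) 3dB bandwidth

Step 1 — Resonance: ω₀ = 1/√(LC) = 1/√(0.0069·1.09e-09) = 3.646e+05 rad/s.
Step 2 — f₀ = ω₀/(2π) = 5.803e+04 Hz.
Step 3 — Parallel Q: Q = R/(ω₀L) = 181/(3.646e+05·0.0069) = 0.07194.
Step 4 — Bandwidth: Δω = ω₀/Q = 5.069e+06 rad/s; BW = Δω/(2π) = 8.067e+05 Hz.

(a) f₀ = 5.803e+04 Hz  (b) Q = 0.07194  (c) BW = 8.067e+05 Hz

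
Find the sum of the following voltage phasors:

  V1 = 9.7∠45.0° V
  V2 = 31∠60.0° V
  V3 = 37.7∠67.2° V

Step 1 — Convert each phasor to rectangular form:
  V1 = 9.7·(cos(45.0°) + j·sin(45.0°)) = 6.859 + j6.859 V
  V2 = 31·(cos(60.0°) + j·sin(60.0°)) = 15.5 + j26.85 V
  V3 = 37.7·(cos(67.2°) + j·sin(67.2°)) = 14.61 + j34.75 V
Step 2 — Sum components: V_total = 36.97 + j68.46 V.
Step 3 — Convert to polar: |V_total| = 77.8 V, ∠V_total = 61.6°.

V_total = 77.8∠61.6° V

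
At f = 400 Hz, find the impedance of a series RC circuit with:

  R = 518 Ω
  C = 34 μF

Step 1 — Angular frequency: ω = 2π·f = 2π·400 = 2513 rad/s.
Step 2 — Component impedances:
  R: Z = R = 518 Ω
  C: Z = 1/(jωC) = -j/(ω·C) = 0 - j11.7 Ω
Step 3 — Series combination: Z_total = R + C = 518 - j11.7 Ω = 518.1∠-1.3° Ω.

Z = 518 - j11.7 Ω = 518.1∠-1.3° Ω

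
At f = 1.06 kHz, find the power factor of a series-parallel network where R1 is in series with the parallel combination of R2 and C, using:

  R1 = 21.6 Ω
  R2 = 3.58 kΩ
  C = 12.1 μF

Step 1 — Angular frequency: ω = 2π·f = 2π·1060 = 6660 rad/s.
Step 2 — Component impedances:
  R1: Z = R = 21.6 Ω
  R2: Z = R = 3580 Ω
  C: Z = 1/(jωC) = -j/(ω·C) = 0 - j12.41 Ω
Step 3 — Parallel branch: R2 || C = 1/(1/R2 + 1/C) = 0.04301 - j12.41 Ω.
Step 4 — Series with R1: Z_total = R1 + (R2 || C) = 21.64 - j12.41 Ω = 24.95∠-29.8° Ω.
Step 5 — Power factor: PF = cos(φ) = Re(Z)/|Z| = 21.643/24.948 = 0.8675.
Step 6 — Type: Im(Z) = -12.41 ⇒ leading (phase φ = -29.8°).

PF = 0.8675 (leading, φ = -29.8°)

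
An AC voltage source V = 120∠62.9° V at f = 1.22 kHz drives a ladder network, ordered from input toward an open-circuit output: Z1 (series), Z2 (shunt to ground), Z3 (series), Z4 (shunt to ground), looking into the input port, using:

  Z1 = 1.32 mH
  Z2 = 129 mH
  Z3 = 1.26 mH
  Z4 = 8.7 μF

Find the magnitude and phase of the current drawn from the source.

Step 1 — Angular frequency: ω = 2π·f = 2π·1220 = 7665 rad/s.
Step 2 — Component impedances:
  Z1: Z = jωL = j·7665·0.00132 = 0 + j10.12 Ω
  Z2: Z = jωL = j·7665·0.129 = 0 + j988.8 Ω
  Z3: Z = jωL = j·7665·0.00126 = 0 + j9.659 Ω
  Z4: Z = 1/(jωC) = -j/(ω·C) = 0 - j14.99 Ω
Step 3 — Ladder network (open output): work backward from the far end, alternating series and parallel combinations. Z_in = 0 + j4.753 Ω = 4.753∠90.0° Ω.
Step 4 — Source phasor: V = 120∠62.9° V = 54.67 + j106.8 V.
Step 5 — Ohm's law: I = V / Z_total = (54.67 + j106.8) / (0 + j4.753) = 22.47 - j11.5 A.
Step 6 — Convert to polar: |I| = 25.25 A, ∠I = -27.1°.

I = 25.25∠-27.1° A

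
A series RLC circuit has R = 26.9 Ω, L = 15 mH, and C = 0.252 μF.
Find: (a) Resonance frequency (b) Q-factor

Step 1 — Resonance condition Im(Z)=0 gives ω₀ = 1/√(LC).
Step 2 — ω₀ = 1/√(0.015·2.52e-07) = 1.627e+04 rad/s.
Step 3 — f₀ = ω₀/(2π) = 2589 Hz.
Step 4 — Series Q: Q = ω₀L/R = 1.627e+04·0.015/26.9 = 9.07.

(a) f₀ = 2589 Hz  (b) Q = 9.07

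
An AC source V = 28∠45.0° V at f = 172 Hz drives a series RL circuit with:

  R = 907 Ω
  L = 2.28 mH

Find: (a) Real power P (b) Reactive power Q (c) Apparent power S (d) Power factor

Step 1 — Angular frequency: ω = 2π·f = 2π·172 = 1081 rad/s.
Step 2 — Component impedances:
  R: Z = R = 907 Ω
  L: Z = jωL = j·1081·0.00228 = 0 + j2.464 Ω
Step 3 — Series combination: Z_total = R + L = 907 + j2.464 Ω = 907∠0.2° Ω.
Step 4 — Source phasor: V = 28∠45.0° V = 19.8 + j19.8 V.
Step 5 — Current: I = V / Z = 0.02189 + j0.02177 A = 0.03087∠44.8° A.
Step 6 — Complex power: S = V·I* = 0.8644 + j0.002348 VA.
Step 7 — Real power: P = Re(S) = 0.8644 W.
Step 8 — Reactive power: Q = Im(S) = 0.002348 VAR.
Step 9 — Apparent power: |S| = 0.8644 VA.
Step 10 — Power factor: PF = P/|S| = 1 (lagging).

(a) P = 0.8644 W  (b) Q = 0.002348 VAR  (c) S = 0.8644 VA  (d) PF = 1 (lagging)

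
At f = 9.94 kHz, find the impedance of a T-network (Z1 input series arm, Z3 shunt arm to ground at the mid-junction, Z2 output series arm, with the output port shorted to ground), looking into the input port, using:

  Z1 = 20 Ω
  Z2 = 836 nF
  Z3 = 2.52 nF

Step 1 — Angular frequency: ω = 2π·f = 2π·9940 = 6.245e+04 rad/s.
Step 2 — Component impedances:
  Z1: Z = R = 20 Ω
  Z2: Z = 1/(jωC) = -j/(ω·C) = 0 - j19.15 Ω
  Z3: Z = 1/(jωC) = -j/(ω·C) = 0 - j6354 Ω
Step 3 — With the output port shorted to ground, the output series arm Z2 runs from the junction to ground; the shunt arm Z3 also runs from the junction to ground. They appear in parallel: Z3 || Z2 = 0 - j19.1 Ω.
Step 4 — Series with input arm Z1: Z_in = Z1 + (Z3 || Z2) = 20 - j19.1 Ω = 27.65∠-43.7° Ω.

Z = 20 - j19.1 Ω = 27.65∠-43.7° Ω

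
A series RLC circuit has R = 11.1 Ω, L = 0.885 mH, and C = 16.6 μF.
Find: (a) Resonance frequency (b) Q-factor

Step 1 — Resonance condition Im(Z)=0 gives ω₀ = 1/√(LC).
Step 2 — ω₀ = 1/√(0.000885·1.66e-05) = 8250 rad/s.
Step 3 — f₀ = ω₀/(2π) = 1313 Hz.
Step 4 — Series Q: Q = ω₀L/R = 8250·0.000885/11.1 = 0.6578.

(a) f₀ = 1313 Hz  (b) Q = 0.6578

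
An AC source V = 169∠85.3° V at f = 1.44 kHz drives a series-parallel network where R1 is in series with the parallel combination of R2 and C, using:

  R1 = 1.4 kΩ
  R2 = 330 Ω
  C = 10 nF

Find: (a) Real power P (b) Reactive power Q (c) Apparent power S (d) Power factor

Step 1 — Angular frequency: ω = 2π·f = 2π·1440 = 9048 rad/s.
Step 2 — Component impedances:
  R1: Z = R = 1400 Ω
  R2: Z = R = 330 Ω
  C: Z = 1/(jωC) = -j/(ω·C) = 0 - j1.105e+04 Ω
Step 3 — Parallel branch: R2 || C = 1/(1/R2 + 1/C) = 329.7 - j9.844 Ω.
Step 4 — Series with R1: Z_total = R1 + (R2 || C) = 1730 - j9.844 Ω = 1730∠-0.3° Ω.
Step 5 — Source phasor: V = 169∠85.3° V = 13.85 + j168.4 V.
Step 6 — Current: I = V / Z = 0.007451 + j0.09742 A = 0.0977∠85.6° A.
Step 7 — Complex power: S = V·I* = 16.51 - j0.09397 VA.
Step 8 — Real power: P = Re(S) = 16.51 W.
Step 9 — Reactive power: Q = Im(S) = -0.09397 VAR.
Step 10 — Apparent power: |S| = 16.51 VA.
Step 11 — Power factor: PF = P/|S| = 1 (leading).

(a) P = 16.51 W  (b) Q = -0.09397 VAR  (c) S = 16.51 VA  (d) PF = 1 (leading)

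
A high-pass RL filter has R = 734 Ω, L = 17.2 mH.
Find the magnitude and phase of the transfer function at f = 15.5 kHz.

Step 1 — Angular frequency: ω = 2π·1.55e+04 = 9.739e+04 rad/s.
Step 2 — Transfer function: H(jω) = jωL/(R + jωL).
Step 3 — Numerator jωL = j·1675; denominator R + jωL = 734 + j1675.
Step 4 — H = 0.8389 + j0.3676.
Step 5 — Magnitude: |H| = 0.9159 (-0.8 dB); phase: φ = 23.7°.

|H| = 0.9159 (-0.8 dB), φ = 23.7°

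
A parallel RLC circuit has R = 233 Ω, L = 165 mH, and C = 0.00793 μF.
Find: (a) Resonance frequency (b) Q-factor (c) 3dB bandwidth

Step 1 — Resonance: ω₀ = 1/√(LC) = 1/√(0.165·7.93e-09) = 2.765e+04 rad/s.
Step 2 — f₀ = ω₀/(2π) = 4400 Hz.
Step 3 — Parallel Q: Q = R/(ω₀L) = 233/(2.765e+04·0.165) = 0.05108.
Step 4 — Bandwidth: Δω = ω₀/Q = 5.412e+05 rad/s; BW = Δω/(2π) = 8.614e+04 Hz.

(a) f₀ = 4400 Hz  (b) Q = 0.05108  (c) BW = 8.614e+04 Hz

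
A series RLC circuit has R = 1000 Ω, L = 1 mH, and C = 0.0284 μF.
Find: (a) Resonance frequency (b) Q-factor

Step 1 — Resonance condition Im(Z)=0 gives ω₀ = 1/√(LC).
Step 2 — ω₀ = 1/√(0.001·2.84e-08) = 1.876e+05 rad/s.
Step 3 — f₀ = ω₀/(2π) = 2.986e+04 Hz.
Step 4 — Series Q: Q = ω₀L/R = 1.876e+05·0.001/1000 = 0.1876.

(a) f₀ = 2.986e+04 Hz  (b) Q = 0.1876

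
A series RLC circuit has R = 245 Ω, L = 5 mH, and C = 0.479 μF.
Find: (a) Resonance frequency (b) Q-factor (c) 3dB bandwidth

Step 1 — Resonance condition Im(Z)=0 gives ω₀ = 1/√(LC).
Step 2 — ω₀ = 1/√(0.005·4.79e-07) = 2.043e+04 rad/s.
Step 3 — f₀ = ω₀/(2π) = 3252 Hz.
Step 4 — Series Q: Q = ω₀L/R = 2.043e+04·0.005/245 = 0.417.
Step 5 — 3dB bandwidth: Δω = ω₀/Q = 4.9e+04 rad/s; BW = Δω/(2π) = 7799 Hz.

(a) f₀ = 3252 Hz  (b) Q = 0.417  (c) BW = 7799 Hz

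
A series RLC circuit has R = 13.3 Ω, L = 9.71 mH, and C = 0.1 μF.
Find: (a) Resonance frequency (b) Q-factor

Step 1 — Resonance condition Im(Z)=0 gives ω₀ = 1/√(LC).
Step 2 — ω₀ = 1/√(0.00971·1e-07) = 3.209e+04 rad/s.
Step 3 — f₀ = ω₀/(2π) = 5108 Hz.
Step 4 — Series Q: Q = ω₀L/R = 3.209e+04·0.00971/13.3 = 23.43.

(a) f₀ = 5108 Hz  (b) Q = 23.43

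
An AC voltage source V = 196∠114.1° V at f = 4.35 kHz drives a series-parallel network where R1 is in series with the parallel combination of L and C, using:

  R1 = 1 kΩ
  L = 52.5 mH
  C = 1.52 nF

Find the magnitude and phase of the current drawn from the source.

Step 1 — Angular frequency: ω = 2π·f = 2π·4350 = 2.733e+04 rad/s.
Step 2 — Component impedances:
  R1: Z = R = 1000 Ω
  L: Z = jωL = j·2.733e+04·0.0525 = 0 + j1435 Ω
  C: Z = 1/(jωC) = -j/(ω·C) = 0 - j2.407e+04 Ω
Step 3 — Parallel branch: L || C = 1/(1/L + 1/C) = 0 + j1526 Ω.
Step 4 — Series with R1: Z_total = R1 + (L || C) = 1000 + j1526 Ω = 1824∠56.8° Ω.
Step 5 — Source phasor: V = 196∠114.1° V = -80.03 + j178.9 V.
Step 6 — Ohm's law: I = V / Z_total = (-80.03 + j178.9) / (1000 + j1526) = 0.05798 + j0.09045 A.
Step 7 — Convert to polar: |I| = 0.1074 A, ∠I = 57.3°.

I = 0.1074∠57.3° A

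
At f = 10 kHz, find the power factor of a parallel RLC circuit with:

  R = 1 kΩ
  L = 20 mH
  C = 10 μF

Step 1 — Angular frequency: ω = 2π·f = 2π·1e+04 = 6.283e+04 rad/s.
Step 2 — Component impedances:
  R: Z = R = 1000 Ω
  L: Z = jωL = j·6.283e+04·0.02 = 0 + j1257 Ω
  C: Z = 1/(jωC) = -j/(ω·C) = 0 - j1.592 Ω
Step 3 — Parallel combination: 1/Z_total = 1/R + 1/L + 1/C; Z_total = 0.002539 - j1.594 Ω = 1.594∠-89.9° Ω.
Step 4 — Power factor: PF = cos(φ) = Re(Z)/|Z| = 0.0025395/1.5936 = 0.001594.
Step 5 — Type: Im(Z) = -1.594 ⇒ leading (phase φ = -89.9°).

PF = 0.001594 (leading, φ = -89.9°)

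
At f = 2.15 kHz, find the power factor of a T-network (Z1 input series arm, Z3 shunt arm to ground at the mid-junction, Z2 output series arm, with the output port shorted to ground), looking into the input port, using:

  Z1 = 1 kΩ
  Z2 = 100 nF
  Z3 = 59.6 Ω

Step 1 — Angular frequency: ω = 2π·f = 2π·2150 = 1.351e+04 rad/s.
Step 2 — Component impedances:
  Z1: Z = R = 1000 Ω
  Z2: Z = 1/(jωC) = -j/(ω·C) = 0 - j740.3 Ω
  Z3: Z = R = 59.6 Ω
Step 3 — With the output port shorted to ground, the output series arm Z2 runs from the junction to ground; the shunt arm Z3 also runs from the junction to ground. They appear in parallel: Z3 || Z2 = 59.22 - j4.768 Ω.
Step 4 — Series with input arm Z1: Z_in = Z1 + (Z3 || Z2) = 1059 - j4.768 Ω = 1059∠-0.3° Ω.
Step 5 — Power factor: PF = cos(φ) = Re(Z)/|Z| = 1059/1059 = 1.
Step 6 — Type: Im(Z) = -4.768 ⇒ leading (phase φ = -0.3°).

PF = 1 (leading, φ = -0.3°)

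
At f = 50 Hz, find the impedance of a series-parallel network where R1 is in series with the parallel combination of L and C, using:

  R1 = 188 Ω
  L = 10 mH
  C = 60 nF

Step 1 — Angular frequency: ω = 2π·f = 2π·50 = 314.2 rad/s.
Step 2 — Component impedances:
  R1: Z = R = 188 Ω
  L: Z = jωL = j·314.2·0.01 = 0 + j3.142 Ω
  C: Z = 1/(jωC) = -j/(ω·C) = 0 - j5.305e+04 Ω
Step 3 — Parallel branch: L || C = 1/(1/L + 1/C) = 0 + j3.142 Ω.
Step 4 — Series with R1: Z_total = R1 + (L || C) = 188 + j3.142 Ω = 188∠1.0° Ω.

Z = 188 + j3.142 Ω = 188∠1.0° Ω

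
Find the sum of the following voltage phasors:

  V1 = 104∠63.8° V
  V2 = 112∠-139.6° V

Step 1 — Convert each phasor to rectangular form:
  V1 = 104·(cos(63.8°) + j·sin(63.8°)) = 45.92 + j93.31 V
  V2 = 112·(cos(-139.6°) + j·sin(-139.6°)) = -85.29 - j72.59 V
Step 2 — Sum components: V_total = -39.38 + j20.73 V.
Step 3 — Convert to polar: |V_total| = 44.5 V, ∠V_total = 152.2°.

V_total = 44.5∠152.2° V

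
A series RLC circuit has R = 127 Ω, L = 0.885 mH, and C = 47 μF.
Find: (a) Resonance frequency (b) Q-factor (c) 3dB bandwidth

Step 1 — Resonance: ω₀ = 1/√(LC) = 1/√(0.000885·4.7e-05) = 4903 rad/s.
Step 2 — f₀ = ω₀/(2π) = 780.4 Hz.
Step 3 — Series Q: Q = ω₀L/R = 4903·0.000885/127 = 0.03417.
Step 4 — Bandwidth: Δω = ω₀/Q = 1.435e+05 rad/s; BW = Δω/(2π) = 2.284e+04 Hz.

(a) f₀ = 780.4 Hz  (b) Q = 0.03417  (c) BW = 2.284e+04 Hz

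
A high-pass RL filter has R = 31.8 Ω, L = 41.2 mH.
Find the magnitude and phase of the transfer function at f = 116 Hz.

Step 1 — Angular frequency: ω = 2π·116 = 728.8 rad/s.
Step 2 — Transfer function: H(jω) = jωL/(R + jωL).
Step 3 — Numerator jωL = j·30.03; denominator R + jωL = 31.8 + j30.03.
Step 4 — H = 0.4714 + j0.4992.
Step 5 — Magnitude: |H| = 0.6866 (-3.3 dB); phase: φ = 46.6°.

|H| = 0.6866 (-3.3 dB), φ = 46.6°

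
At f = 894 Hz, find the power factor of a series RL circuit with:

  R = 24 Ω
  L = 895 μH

Step 1 — Angular frequency: ω = 2π·f = 2π·894 = 5617 rad/s.
Step 2 — Component impedances:
  R: Z = R = 24 Ω
  L: Z = jωL = j·5617·0.000895 = 0 + j5.027 Ω
Step 3 — Series combination: Z_total = R + L = 24 + j5.027 Ω = 24.52∠11.8° Ω.
Step 4 — Power factor: PF = cos(φ) = Re(Z)/|Z| = 24/24.52 = 0.9788.
Step 5 — Type: Im(Z) = 5.027 ⇒ lagging (phase φ = 11.8°).

PF = 0.9788 (lagging, φ = 11.8°)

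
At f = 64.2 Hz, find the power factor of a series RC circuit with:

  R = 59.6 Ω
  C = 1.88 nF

Step 1 — Angular frequency: ω = 2π·f = 2π·64.2 = 403.4 rad/s.
Step 2 — Component impedances:
  R: Z = R = 59.6 Ω
  C: Z = 1/(jωC) = -j/(ω·C) = 0 - j1.319e+06 Ω
Step 3 — Series combination: Z_total = R + C = 59.6 - j1.319e+06 Ω = 1.319e+06∠-90.0° Ω.
Step 4 — Power factor: PF = cos(φ) = Re(Z)/|Z| = 59.6/1.3186e+06 = 4.52e-05.
Step 5 — Type: Im(Z) = -1.319e+06 ⇒ leading (phase φ = -90.0°).

PF = 4.52e-05 (leading, φ = -90.0°)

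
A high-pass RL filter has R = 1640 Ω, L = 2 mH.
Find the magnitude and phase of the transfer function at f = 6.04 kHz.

Step 1 — Angular frequency: ω = 2π·6040 = 3.795e+04 rad/s.
Step 2 — Transfer function: H(jω) = jωL/(R + jωL).
Step 3 — Numerator jωL = j·75.9; denominator R + jωL = 1640 + j75.9.
Step 4 — H = 0.002137 + j0.04618.
Step 5 — Magnitude: |H| = 0.04623 (-26.7 dB); phase: φ = 87.4°.

|H| = 0.04623 (-26.7 dB), φ = 87.4°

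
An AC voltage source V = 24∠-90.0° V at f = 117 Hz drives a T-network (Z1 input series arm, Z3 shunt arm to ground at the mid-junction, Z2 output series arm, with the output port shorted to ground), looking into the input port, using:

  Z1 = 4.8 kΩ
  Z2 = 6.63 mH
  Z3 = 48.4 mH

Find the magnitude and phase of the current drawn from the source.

Step 1 — Angular frequency: ω = 2π·f = 2π·117 = 735.1 rad/s.
Step 2 — Component impedances:
  Z1: Z = R = 4800 Ω
  Z2: Z = jωL = j·735.1·0.00663 = 0 + j4.874 Ω
  Z3: Z = jωL = j·735.1·0.0484 = 0 + j35.58 Ω
Step 3 — With the output port shorted to ground, the output series arm Z2 runs from the junction to ground; the shunt arm Z3 also runs from the junction to ground. They appear in parallel: Z3 || Z2 = 0 + j4.287 Ω.
Step 4 — Series with input arm Z1: Z_in = Z1 + (Z3 || Z2) = 4800 + j4.287 Ω = 4800∠0.1° Ω.
Step 5 — Source phasor: V = 24∠-90.0° V = 0 - j24 V.
Step 6 — Ohm's law: I = V / Z_total = (0 - j24) / (4800 + j4.287) = -4.465e-06 - j0.005 A.
Step 7 — Convert to polar: |I| = 0.005 A, ∠I = -90.1°.

I = 0.005∠-90.1° A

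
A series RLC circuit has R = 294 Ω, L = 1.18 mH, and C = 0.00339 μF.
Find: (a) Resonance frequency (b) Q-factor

Step 1 — Resonance condition Im(Z)=0 gives ω₀ = 1/√(LC).
Step 2 — ω₀ = 1/√(0.00118·3.39e-09) = 5e+05 rad/s.
Step 3 — f₀ = ω₀/(2π) = 7.958e+04 Hz.
Step 4 — Series Q: Q = ω₀L/R = 5e+05·0.00118/294 = 2.007.

(a) f₀ = 7.958e+04 Hz  (b) Q = 2.007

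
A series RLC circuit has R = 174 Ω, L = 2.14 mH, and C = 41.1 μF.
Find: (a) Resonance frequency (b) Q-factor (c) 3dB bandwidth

Step 1 — Resonance: ω₀ = 1/√(LC) = 1/√(0.00214·4.11e-05) = 3372 rad/s.
Step 2 — f₀ = ω₀/(2π) = 536.7 Hz.
Step 3 — Series Q: Q = ω₀L/R = 3372·0.00214/174 = 0.04147.
Step 4 — Bandwidth: Δω = ω₀/Q = 8.131e+04 rad/s; BW = Δω/(2π) = 1.294e+04 Hz.

(a) f₀ = 536.7 Hz  (b) Q = 0.04147  (c) BW = 1.294e+04 Hz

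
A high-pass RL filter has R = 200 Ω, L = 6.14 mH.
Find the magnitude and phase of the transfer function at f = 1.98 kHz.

Step 1 — Angular frequency: ω = 2π·1980 = 1.244e+04 rad/s.
Step 2 — Transfer function: H(jω) = jωL/(R + jωL).
Step 3 — Numerator jωL = j·76.39; denominator R + jωL = 200 + j76.39.
Step 4 — H = 0.1273 + j0.3333.
Step 5 — Magnitude: |H| = 0.3568 (-9.0 dB); phase: φ = 69.1°.

|H| = 0.3568 (-9.0 dB), φ = 69.1°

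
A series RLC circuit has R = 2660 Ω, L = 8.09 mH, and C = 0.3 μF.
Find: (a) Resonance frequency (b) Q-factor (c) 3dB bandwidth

Step 1 — Resonance: ω₀ = 1/√(LC) = 1/√(0.00809·3e-07) = 2.03e+04 rad/s.
Step 2 — f₀ = ω₀/(2π) = 3231 Hz.
Step 3 — Series Q: Q = ω₀L/R = 2.03e+04·0.00809/2660 = 0.06174.
Step 4 — Bandwidth: Δω = ω₀/Q = 3.288e+05 rad/s; BW = Δω/(2π) = 5.233e+04 Hz.

(a) f₀ = 3231 Hz  (b) Q = 0.06174  (c) BW = 5.233e+04 Hz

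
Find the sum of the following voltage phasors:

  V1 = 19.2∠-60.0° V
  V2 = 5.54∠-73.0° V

Step 1 — Convert each phasor to rectangular form:
  V1 = 19.2·(cos(-60.0°) + j·sin(-60.0°)) = 9.6 - j16.63 V
  V2 = 5.54·(cos(-73.0°) + j·sin(-73.0°)) = 1.62 - j5.298 V
Step 2 — Sum components: V_total = 11.22 - j21.93 V.
Step 3 — Convert to polar: |V_total| = 24.63 V, ∠V_total = -62.9°.

V_total = 24.63∠-62.9° V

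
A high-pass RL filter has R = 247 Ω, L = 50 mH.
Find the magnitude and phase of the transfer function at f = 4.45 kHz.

Step 1 — Angular frequency: ω = 2π·4450 = 2.796e+04 rad/s.
Step 2 — Transfer function: H(jω) = jωL/(R + jωL).
Step 3 — Numerator jωL = j·1398; denominator R + jωL = 247 + j1398.
Step 4 — H = 0.9697 + j0.1713.
Step 5 — Magnitude: |H| = 0.9847 (-0.1 dB); phase: φ = 10.0°.

|H| = 0.9847 (-0.1 dB), φ = 10.0°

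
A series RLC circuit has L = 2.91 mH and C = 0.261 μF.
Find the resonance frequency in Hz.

Step 1 — Resonance condition Im(Z)=0 gives ω₀ = 1/√(LC).
Step 2 — ω₀ = 1/√(0.00291·2.61e-07) = 3.629e+04 rad/s.
Step 3 — f₀ = ω₀/(2π) = 5775 Hz.

f₀ = 5775 Hz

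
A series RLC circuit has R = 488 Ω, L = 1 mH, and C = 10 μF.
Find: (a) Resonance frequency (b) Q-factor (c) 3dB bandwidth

Step 1 — Resonance: ω₀ = 1/√(LC) = 1/√(0.001·1e-05) = 1e+04 rad/s.
Step 2 — f₀ = ω₀/(2π) = 1592 Hz.
Step 3 — Series Q: Q = ω₀L/R = 1e+04·0.001/488 = 0.02049.
Step 4 — Bandwidth: Δω = ω₀/Q = 4.88e+05 rad/s; BW = Δω/(2π) = 7.767e+04 Hz.

(a) f₀ = 1592 Hz  (b) Q = 0.02049  (c) BW = 7.767e+04 Hz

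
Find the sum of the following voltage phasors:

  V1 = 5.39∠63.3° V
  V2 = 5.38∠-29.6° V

Step 1 — Convert each phasor to rectangular form:
  V1 = 5.39·(cos(63.3°) + j·sin(63.3°)) = 2.422 + j4.815 V
  V2 = 5.38·(cos(-29.6°) + j·sin(-29.6°)) = 4.678 - j2.657 V
Step 2 — Sum components: V_total = 7.1 + j2.158 V.
Step 3 — Convert to polar: |V_total| = 7.42 V, ∠V_total = 16.9°.

V_total = 7.42∠16.9° V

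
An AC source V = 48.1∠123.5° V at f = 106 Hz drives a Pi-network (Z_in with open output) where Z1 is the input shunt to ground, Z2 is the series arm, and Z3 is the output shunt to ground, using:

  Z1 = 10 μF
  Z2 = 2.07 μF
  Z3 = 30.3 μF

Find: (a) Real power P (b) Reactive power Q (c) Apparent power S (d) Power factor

Step 1 — Angular frequency: ω = 2π·f = 2π·106 = 666 rad/s.
Step 2 — Component impedances:
  Z1: Z = 1/(jωC) = -j/(ω·C) = 0 - j150.1 Ω
  Z2: Z = 1/(jωC) = -j/(ω·C) = 0 - j725.3 Ω
  Z3: Z = 1/(jωC) = -j/(ω·C) = 0 - j49.55 Ω
Step 3 — With open output, the series arm Z2 and the output shunt Z3 appear in series to ground: Z2 + Z3 = 0 - j774.9 Ω.
Step 4 — Parallel with input shunt Z1: Z_in = Z1 || (Z2 + Z3) = 0 - j125.8 Ω = 125.8∠-90.0° Ω.
Step 5 — Source phasor: V = 48.1∠123.5° V = -26.55 + j40.11 V.
Step 6 — Current: I = V / Z = -0.3189 - j0.2111 A = 0.3824∠-146.5° A.
Step 7 — Complex power: S = V·I* = 0 - j18.39 VA.
Step 8 — Real power: P = Re(S) = 0 W.
Step 9 — Reactive power: Q = Im(S) = -18.39 VAR.
Step 10 — Apparent power: |S| = 18.39 VA.
Step 11 — Power factor: PF = P/|S| = 0 (leading).

(a) P = 0 W  (b) Q = -18.39 VAR  (c) S = 18.39 VA  (d) PF = 0 (leading)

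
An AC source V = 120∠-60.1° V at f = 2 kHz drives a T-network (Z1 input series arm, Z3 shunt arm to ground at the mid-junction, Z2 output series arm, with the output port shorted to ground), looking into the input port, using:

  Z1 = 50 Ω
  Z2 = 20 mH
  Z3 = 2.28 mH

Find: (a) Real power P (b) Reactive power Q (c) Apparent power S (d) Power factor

Step 1 — Angular frequency: ω = 2π·f = 2π·2000 = 1.257e+04 rad/s.
Step 2 — Component impedances:
  Z1: Z = R = 50 Ω
  Z2: Z = jωL = j·1.257e+04·0.02 = 0 + j251.3 Ω
  Z3: Z = jωL = j·1.257e+04·0.00228 = 0 + j28.65 Ω
Step 3 — With the output port shorted to ground, the output series arm Z2 runs from the junction to ground; the shunt arm Z3 also runs from the junction to ground. They appear in parallel: Z3 || Z2 = 0 + j25.72 Ω.
Step 4 — Series with input arm Z1: Z_in = Z1 + (Z3 || Z2) = 50 + j25.72 Ω = 56.23∠27.2° Ω.
Step 5 — Source phasor: V = 120∠-60.1° V = 59.82 - j104 V.
Step 6 — Current: I = V / Z = 0.09977 - j2.132 A = 2.134∠-87.3° A.
Step 7 — Complex power: S = V·I* = 227.7 + j117.1 VA.
Step 8 — Real power: P = Re(S) = 227.7 W.
Step 9 — Reactive power: Q = Im(S) = 117.1 VAR.
Step 10 — Apparent power: |S| = 256.1 VA.
Step 11 — Power factor: PF = P/|S| = 0.8893 (lagging).

(a) P = 227.7 W  (b) Q = 117.1 VAR  (c) S = 256.1 VA  (d) PF = 0.8893 (lagging)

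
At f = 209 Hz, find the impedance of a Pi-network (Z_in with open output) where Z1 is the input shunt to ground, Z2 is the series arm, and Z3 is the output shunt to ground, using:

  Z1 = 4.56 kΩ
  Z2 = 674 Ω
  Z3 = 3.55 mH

Step 1 — Angular frequency: ω = 2π·f = 2π·209 = 1313 rad/s.
Step 2 — Component impedances:
  Z1: Z = R = 4560 Ω
  Z2: Z = R = 674 Ω
  Z3: Z = jωL = j·1313·0.00355 = 0 + j4.662 Ω
Step 3 — With open output, the series arm Z2 and the output shunt Z3 appear in series to ground: Z2 + Z3 = 674 + j4.662 Ω.
Step 4 — Parallel with input shunt Z1: Z_in = Z1 || (Z2 + Z3) = 587.2 + j3.538 Ω = 587.2∠0.3° Ω.

Z = 587.2 + j3.538 Ω = 587.2∠0.3° Ω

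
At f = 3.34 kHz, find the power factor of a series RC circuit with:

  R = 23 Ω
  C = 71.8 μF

Step 1 — Angular frequency: ω = 2π·f = 2π·3340 = 2.099e+04 rad/s.
Step 2 — Component impedances:
  R: Z = R = 23 Ω
  C: Z = 1/(jωC) = -j/(ω·C) = 0 - j0.6637 Ω
Step 3 — Series combination: Z_total = R + C = 23 - j0.6637 Ω = 23.01∠-1.7° Ω.
Step 4 — Power factor: PF = cos(φ) = Re(Z)/|Z| = 23/23.01 = 0.9996.
Step 5 — Type: Im(Z) = -0.6637 ⇒ leading (phase φ = -1.7°).

PF = 0.9996 (leading, φ = -1.7°)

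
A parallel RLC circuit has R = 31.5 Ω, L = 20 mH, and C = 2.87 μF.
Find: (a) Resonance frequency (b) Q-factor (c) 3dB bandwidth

Step 1 — Resonance: ω₀ = 1/√(LC) = 1/√(0.02·2.87e-06) = 4174 rad/s.
Step 2 — f₀ = ω₀/(2π) = 664.3 Hz.
Step 3 — Parallel Q: Q = R/(ω₀L) = 31.5/(4174·0.02) = 0.3773.
Step 4 — Bandwidth: Δω = ω₀/Q = 1.106e+04 rad/s; BW = Δω/(2π) = 1760 Hz.

(a) f₀ = 664.3 Hz  (b) Q = 0.3773  (c) BW = 1760 Hz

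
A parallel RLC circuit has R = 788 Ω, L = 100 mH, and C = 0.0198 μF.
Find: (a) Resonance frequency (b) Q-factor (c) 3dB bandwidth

Step 1 — Resonance: ω₀ = 1/√(LC) = 1/√(0.1·1.98e-08) = 2.247e+04 rad/s.
Step 2 — f₀ = ω₀/(2π) = 3577 Hz.
Step 3 — Parallel Q: Q = R/(ω₀L) = 788/(2.247e+04·0.1) = 0.3506.
Step 4 — Bandwidth: Δω = ω₀/Q = 6.409e+04 rad/s; BW = Δω/(2π) = 1.02e+04 Hz.

(a) f₀ = 3577 Hz  (b) Q = 0.3506  (c) BW = 1.02e+04 Hz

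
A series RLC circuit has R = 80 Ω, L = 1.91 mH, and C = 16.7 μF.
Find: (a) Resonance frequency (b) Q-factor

Step 1 — Resonance condition Im(Z)=0 gives ω₀ = 1/√(LC).
Step 2 — ω₀ = 1/√(0.00191·1.67e-05) = 5599 rad/s.
Step 3 — f₀ = ω₀/(2π) = 891.1 Hz.
Step 4 — Series Q: Q = ω₀L/R = 5599·0.00191/80 = 0.1337.

(a) f₀ = 891.1 Hz  (b) Q = 0.1337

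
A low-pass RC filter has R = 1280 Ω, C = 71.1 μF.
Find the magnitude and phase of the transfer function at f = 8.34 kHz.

Step 1 — Angular frequency: ω = 2π·8340 = 5.24e+04 rad/s.
Step 2 — Transfer function: H(jω) = 1/(1 + jωRC).
Step 3 — Denominator: 1 + jωRC = 1 + j·5.24e+04·1280·7.11e-05 = 1 + j4769.
Step 4 — H = 4.397e-08 - j0.0002097.
Step 5 — Magnitude: |H| = 0.0002097 (-73.6 dB); phase: φ = -90.0°.

|H| = 0.0002097 (-73.6 dB), φ = -90.0°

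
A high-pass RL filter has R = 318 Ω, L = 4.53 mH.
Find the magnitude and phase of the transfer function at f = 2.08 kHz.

Step 1 — Angular frequency: ω = 2π·2080 = 1.307e+04 rad/s.
Step 2 — Transfer function: H(jω) = jωL/(R + jωL).
Step 3 — Numerator jωL = j·59.2; denominator R + jωL = 318 + j59.2.
Step 4 — H = 0.0335 + j0.1799.
Step 5 — Magnitude: |H| = 0.183 (-14.7 dB); phase: φ = 79.5°.

|H| = 0.183 (-14.7 dB), φ = 79.5°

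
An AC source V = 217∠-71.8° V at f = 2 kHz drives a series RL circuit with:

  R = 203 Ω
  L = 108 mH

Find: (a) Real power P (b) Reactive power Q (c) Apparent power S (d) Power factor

Step 1 — Angular frequency: ω = 2π·f = 2π·2000 = 1.257e+04 rad/s.
Step 2 — Component impedances:
  R: Z = R = 203 Ω
  L: Z = jωL = j·1.257e+04·0.108 = 0 + j1357 Ω
Step 3 — Series combination: Z_total = R + L = 203 + j1357 Ω = 1372∠81.5° Ω.
Step 4 — Source phasor: V = 217∠-71.8° V = 67.78 - j206.1 V.
Step 5 — Current: I = V / Z = -0.1413 - j0.07107 A = 0.1581∠-153.3° A.
Step 6 — Complex power: S = V·I* = 5.076 + j33.94 VA.
Step 7 — Real power: P = Re(S) = 5.076 W.
Step 8 — Reactive power: Q = Im(S) = 33.94 VAR.
Step 9 — Apparent power: |S| = 34.31 VA.
Step 10 — Power factor: PF = P/|S| = 0.1479 (lagging).

(a) P = 5.076 W  (b) Q = 33.94 VAR  (c) S = 34.31 VA  (d) PF = 0.1479 (lagging)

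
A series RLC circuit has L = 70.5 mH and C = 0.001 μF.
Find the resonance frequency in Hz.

Step 1 — Resonance condition Im(Z)=0 gives ω₀ = 1/√(LC).
Step 2 — ω₀ = 1/√(0.0705·1e-09) = 1.191e+05 rad/s.
Step 3 — f₀ = ω₀/(2π) = 1.896e+04 Hz.

f₀ = 1.896e+04 Hz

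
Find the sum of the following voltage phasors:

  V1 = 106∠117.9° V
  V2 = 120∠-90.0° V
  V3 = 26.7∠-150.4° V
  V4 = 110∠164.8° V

Step 1 — Convert each phasor to rectangular form:
  V1 = 106·(cos(117.9°) + j·sin(117.9°)) = -49.6 + j93.68 V
  V2 = 120·(cos(-90.0°) + j·sin(-90.0°)) = 0 - j120 V
  V3 = 26.7·(cos(-150.4°) + j·sin(-150.4°)) = -23.22 - j13.19 V
  V4 = 110·(cos(164.8°) + j·sin(164.8°)) = -106.2 + j28.84 V
Step 2 — Sum components: V_total = -179 - j10.67 V.
Step 3 — Convert to polar: |V_total| = 179.3 V, ∠V_total = -176.6°.

V_total = 179.3∠-176.6° V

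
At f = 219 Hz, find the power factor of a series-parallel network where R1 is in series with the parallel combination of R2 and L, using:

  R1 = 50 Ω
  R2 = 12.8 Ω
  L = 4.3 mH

Step 1 — Angular frequency: ω = 2π·f = 2π·219 = 1376 rad/s.
Step 2 — Component impedances:
  R1: Z = R = 50 Ω
  R2: Z = R = 12.8 Ω
  L: Z = jωL = j·1376·0.0043 = 0 + j5.917 Ω
Step 3 — Parallel branch: R2 || L = 1/(1/R2 + 1/L) = 2.254 + j4.875 Ω.
Step 4 — Series with R1: Z_total = R1 + (R2 || L) = 52.25 + j4.875 Ω = 52.48∠5.3° Ω.
Step 5 — Power factor: PF = cos(φ) = Re(Z)/|Z| = 52.254/52.48 = 0.9957.
Step 6 — Type: Im(Z) = 4.875 ⇒ lagging (phase φ = 5.3°).

PF = 0.9957 (lagging, φ = 5.3°)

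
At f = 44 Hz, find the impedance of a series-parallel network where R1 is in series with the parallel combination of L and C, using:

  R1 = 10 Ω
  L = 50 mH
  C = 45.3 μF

Step 1 — Angular frequency: ω = 2π·f = 2π·44 = 276.5 rad/s.
Step 2 — Component impedances:
  R1: Z = R = 10 Ω
  L: Z = jωL = j·276.5·0.05 = 0 + j13.82 Ω
  C: Z = 1/(jωC) = -j/(ω·C) = 0 - j79.85 Ω
Step 3 — Parallel branch: L || C = 1/(1/L + 1/C) = 0 + j16.72 Ω.
Step 4 — Series with R1: Z_total = R1 + (L || C) = 10 + j16.72 Ω = 19.48∠59.1° Ω.

Z = 10 + j16.72 Ω = 19.48∠59.1° Ω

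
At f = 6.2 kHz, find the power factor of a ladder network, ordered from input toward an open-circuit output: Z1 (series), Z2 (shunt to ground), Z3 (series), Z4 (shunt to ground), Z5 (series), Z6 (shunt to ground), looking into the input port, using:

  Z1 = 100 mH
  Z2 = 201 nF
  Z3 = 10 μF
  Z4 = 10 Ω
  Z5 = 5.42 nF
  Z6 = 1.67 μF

Step 1 — Angular frequency: ω = 2π·f = 2π·6200 = 3.896e+04 rad/s.
Step 2 — Component impedances:
  Z1: Z = jωL = j·3.896e+04·0.1 = 0 + j3896 Ω
  Z2: Z = 1/(jωC) = -j/(ω·C) = 0 - j127.7 Ω
  Z3: Z = 1/(jωC) = -j/(ω·C) = 0 - j2.567 Ω
  Z4: Z = R = 10 Ω
  Z5: Z = 1/(jωC) = -j/(ω·C) = 0 - j4736 Ω
  Z6: Z = 1/(jωC) = -j/(ω·C) = 0 - j15.37 Ω
Step 3 — Ladder network (open output): work backward from the far end, alternating series and parallel combinations. Z_in = 9.55 + j3892 Ω = 3892∠89.9° Ω.
Step 4 — Power factor: PF = cos(φ) = Re(Z)/|Z| = 9.55/3892 = 0.002454.
Step 5 — Type: Im(Z) = 3892 ⇒ lagging (phase φ = 89.9°).

PF = 0.002454 (lagging, φ = 89.9°)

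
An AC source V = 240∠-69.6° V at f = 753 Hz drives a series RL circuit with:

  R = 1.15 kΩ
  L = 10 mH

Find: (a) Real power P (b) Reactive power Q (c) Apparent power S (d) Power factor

Step 1 — Angular frequency: ω = 2π·f = 2π·753 = 4731 rad/s.
Step 2 — Component impedances:
  R: Z = R = 1150 Ω
  L: Z = jωL = j·4731·0.01 = 0 + j47.31 Ω
Step 3 — Series combination: Z_total = R + L = 1150 + j47.31 Ω = 1151∠2.4° Ω.
Step 4 — Source phasor: V = 240∠-69.6° V = 83.66 - j224.9 V.
Step 5 — Current: I = V / Z = 0.06459 - j0.1983 A = 0.2085∠-72.0° A.
Step 6 — Complex power: S = V·I* = 50 + j2.057 VA.
Step 7 — Real power: P = Re(S) = 50 W.
Step 8 — Reactive power: Q = Im(S) = 2.057 VAR.
Step 9 — Apparent power: |S| = 50.04 VA.
Step 10 — Power factor: PF = P/|S| = 0.9992 (lagging).

(a) P = 50 W  (b) Q = 2.057 VAR  (c) S = 50.04 VA  (d) PF = 0.9992 (lagging)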